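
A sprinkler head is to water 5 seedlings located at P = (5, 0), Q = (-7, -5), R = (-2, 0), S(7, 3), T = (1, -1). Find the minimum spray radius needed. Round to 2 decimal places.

8.06

A smallest enclosing disk is always determined by at most three of the input points on its boundary.
The farthest pair is Q–S with squared distance 260. The circle on this segment as diameter has centre (0, -1) and r² = 260/4 = 65.
Check P: distance² to centre = 26 ≤ 65, so it lies inside.
All remaining points lie in this disk, and no smaller disk contains both endpoints, so this is the minimum enclosing circle.
r = √65 ≈ 8.06.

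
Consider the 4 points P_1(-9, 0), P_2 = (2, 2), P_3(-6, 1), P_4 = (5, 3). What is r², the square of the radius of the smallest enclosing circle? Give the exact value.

A smallest enclosing disk is always determined by at most three of the input points on its boundary.
The farthest pair is P_1–P_4 with squared distance 205. The circle on this segment as diameter has centre (-2, 1.5) and r² = 205/4 = 51.25.
Check P_2: distance² to centre = 16.25 ≤ 51.25, so it lies inside.
All remaining points lie in this disk, and no smaller disk contains both endpoints, so this is the minimum enclosing circle.

51.25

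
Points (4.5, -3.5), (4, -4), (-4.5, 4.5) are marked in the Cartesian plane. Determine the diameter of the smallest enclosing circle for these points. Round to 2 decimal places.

Call the three points A, B, C in the order given.
Side lengths²: AB² = 0.5, AC² = 145, BC² = 144.5.
Since AC² = 145 ≥ 144.5 + 0.5 = 145, the angle opposite AC is not acute, so the smallest enclosing circle has AC as diameter.
Centre = midpoint of AC = (0, 0.5), r² = 145/4 = 36.25.
Diameter = 2r = 2√(36.25) ≈ 12.04.

12.04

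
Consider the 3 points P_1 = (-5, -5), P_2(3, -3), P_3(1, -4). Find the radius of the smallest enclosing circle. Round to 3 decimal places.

Side lengths²: P_1P_2² = 68, P_1P_3² = 37, P_2P_3² = 5.
Since P_1P_2² = 68 ≥ 37 + 5 = 42, the angle opposite P_1P_2 is not acute, so the smallest enclosing circle has P_1P_2 as diameter.
Centre = midpoint of P_1P_2 = (-1, -4), r² = 68/4 = 17.
r = √17 ≈ 4.123.

4.123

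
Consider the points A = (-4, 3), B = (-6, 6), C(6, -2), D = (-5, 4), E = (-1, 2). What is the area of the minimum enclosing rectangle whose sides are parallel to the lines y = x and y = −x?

In coordinates u = x + y, v = x − y the rectangle is axis-aligned; the map (x,y)→(u,v) scales areas by 2.
u-values: -1, 0, 4, -1, 1; range = 4 − (-1) = 5.
v-values: -7, -12, 8, -9, -3; range = 8 − (-12) = 20.
Area = (5 × 20) / 2 = 50.

50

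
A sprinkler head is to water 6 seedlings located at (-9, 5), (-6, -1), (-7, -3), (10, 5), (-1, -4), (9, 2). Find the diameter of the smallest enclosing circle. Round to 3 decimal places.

The minimum enclosing circle of a finite set is fixed by two of the points (as a diameter) or three (as a circumcircle).
The minimum enclosing circle is determined by three boundary points: (-9, 5), (-7, -3), (10, 5).
Their circumcentre is (0.5, 3.125) with r² = 93.765625.
The farthest remaining point (9, 2) is at distance² 73.515625 ≤ 93.765625.
Diameter = 2r = 2√(93.765625) ≈ 19.367.

19.367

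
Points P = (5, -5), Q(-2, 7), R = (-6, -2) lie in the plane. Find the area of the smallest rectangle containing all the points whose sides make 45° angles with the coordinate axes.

In coordinates u = x + y, v = x − y the rectangle is axis-aligned; the map (x,y)→(u,v) scales areas by 2.
u-values: 0, 5, -8; range = 5 − (-8) = 13.
v-values: 10, -9, -4; range = 10 − (-9) = 19.
Area = (13 × 19) / 2 = 123.5.

123.5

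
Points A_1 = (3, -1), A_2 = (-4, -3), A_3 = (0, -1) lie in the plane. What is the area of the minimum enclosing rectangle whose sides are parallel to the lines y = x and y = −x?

In coordinates u = x + y, v = x − y the rectangle is axis-aligned; the map (x,y)→(u,v) scales areas by 2.
u-values: 2, -7, -1; range = 2 − (-7) = 9.
v-values: 4, -1, 1; range = 4 − (-1) = 5.
Area = (9 × 5) / 2 = 22.5.

22.5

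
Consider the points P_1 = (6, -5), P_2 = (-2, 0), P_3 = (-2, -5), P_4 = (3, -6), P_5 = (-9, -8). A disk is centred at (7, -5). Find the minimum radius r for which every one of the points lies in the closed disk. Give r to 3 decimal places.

16.279

The required radius is the distance from (7, -5) to the farthest point.
Squared distances: 1, 106, 81, 17, 265.
Maximum is 265, attained at P_5.
r = √265 ≈ 16.279.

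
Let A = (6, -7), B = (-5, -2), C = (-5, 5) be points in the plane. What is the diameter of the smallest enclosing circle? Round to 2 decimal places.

Side lengths²: AB² = 146, AC² = 265, BC² = 49.
Since AC² = 265 ≥ 146 + 49 = 195, the angle opposite AC is not acute, so the smallest enclosing circle has AC as diameter.
Centre = midpoint of AC = (0.5, -1), r² = 265/4 = 66.25.
Diameter = 2r = 2√(66.25) ≈ 16.28.

16.28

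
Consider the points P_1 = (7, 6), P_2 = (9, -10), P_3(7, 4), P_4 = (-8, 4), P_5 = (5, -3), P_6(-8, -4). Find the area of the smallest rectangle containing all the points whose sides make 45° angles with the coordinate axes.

387.5

In coordinates u = x + y, v = x − y the rectangle is axis-aligned; the map (x,y)→(u,v) scales areas by 2.
u-values: 13, -1, 11, -4, 2, -12; range = 13 − (-12) = 25.
v-values: 1, 19, 3, -12, 8, -4; range = 19 − (-12) = 31.
Area = (25 × 31) / 2 = 387.5.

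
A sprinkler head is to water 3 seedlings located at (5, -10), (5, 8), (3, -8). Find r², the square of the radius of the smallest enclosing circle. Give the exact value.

81

Call the three points A, B, C in the order given.
Side lengths²: AB² = 324, AC² = 8, BC² = 260.
Since AB² = 324 ≥ 260 + 8 = 268, the angle opposite AB is not acute, so the smallest enclosing circle has AB as diameter.
Centre = midpoint of AB = (5, -1), r² = 324/4 = 81.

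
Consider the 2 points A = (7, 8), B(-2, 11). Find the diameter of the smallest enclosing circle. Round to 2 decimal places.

9.49

The smallest circle enclosing two points has them as diameter endpoints.
Centre = midpoint = (2.5, 9.5); r² = |AB|²/4 = 90/4 = 22.5.
Diameter = 2r = 2√(22.5) ≈ 9.49.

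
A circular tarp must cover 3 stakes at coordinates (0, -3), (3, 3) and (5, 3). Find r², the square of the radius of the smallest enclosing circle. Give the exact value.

Call the three points A, B, C in the order given.
Side lengths²: AB² = 45, AC² = 61, BC² = 4.
Since AC² = 61 ≥ 45 + 4 = 49, the angle opposite AC is not acute, so the smallest enclosing circle has AC as diameter.
Centre = midpoint of AC = (2.5, 0), r² = 61/4 = 15.25.

15.25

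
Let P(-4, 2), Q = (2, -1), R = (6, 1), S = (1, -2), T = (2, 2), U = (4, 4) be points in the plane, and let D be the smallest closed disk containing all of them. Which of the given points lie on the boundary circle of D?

P, R

By Welzl's lemma the MEC is supported by two points (diametrically opposite) or three points (on a circumcircle).
The farthest pair is P–R with squared distance 101. The circle on this segment as diameter has centre (1, 1.5) and r² = 101/4 = 25.25.
Check Q: distance² to centre = 7.25 ≤ 25.25, so it lies inside.
All remaining points lie in this disk, and no smaller disk contains both endpoints, so this is the minimum enclosing circle.
The points at distance exactly r from the centre are P, R — 2 points.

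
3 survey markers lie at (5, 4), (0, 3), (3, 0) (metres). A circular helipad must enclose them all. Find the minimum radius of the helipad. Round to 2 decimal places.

Call the three points A, B, C in the order given.
Side lengths²: AB² = 26, AC² = 20, BC² = 18.
Since AB² = 26 < 20 + 18 = 38, the triangle is acute, so the smallest enclosing circle is the circumcircle.
Circumcentre = (8/3, 8/3), r² = 65/9.
r = √(65/9) ≈ 2.69.

2.69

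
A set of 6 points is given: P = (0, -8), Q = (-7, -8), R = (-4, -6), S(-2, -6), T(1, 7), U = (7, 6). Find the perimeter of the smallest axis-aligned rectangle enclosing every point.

Width = max x − min x = 7 − (-7) = 14.
Height = max y − min y = 7 − (-8) = 15.
Perimeter = 2(14 + 15) = 58.

58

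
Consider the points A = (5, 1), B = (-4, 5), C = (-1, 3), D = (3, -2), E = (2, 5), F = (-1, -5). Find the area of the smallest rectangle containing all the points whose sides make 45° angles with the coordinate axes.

In coordinates u = x + y, v = x − y the rectangle is axis-aligned; the map (x,y)→(u,v) scales areas by 2.
u-values: 6, 1, 2, 1, 7, -6; range = 7 − (-6) = 13.
v-values: 4, -9, -4, 5, -3, 4; range = 5 − (-9) = 14.
Area = (13 × 14) / 2 = 91.

91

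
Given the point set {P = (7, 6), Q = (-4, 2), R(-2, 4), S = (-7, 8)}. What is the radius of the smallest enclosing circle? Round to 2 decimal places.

7.07

The minimum enclosing circle of a finite set is fixed by two of the points (as a diameter) or three (as a circumcircle).
The farthest pair is P–S with squared distance 200. The circle on this segment as diameter has centre (0, 7) and r² = 200/4 = 50.
Check Q: distance² to centre = 41 ≤ 50, so it lies inside.
All remaining points lie in this disk, and no smaller disk contains both endpoints, so this is the minimum enclosing circle.
r = √50 ≈ 7.07.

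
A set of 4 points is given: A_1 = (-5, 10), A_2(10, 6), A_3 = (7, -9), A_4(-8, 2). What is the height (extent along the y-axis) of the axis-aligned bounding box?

max y = 10, min y = -9, so height = 19.

19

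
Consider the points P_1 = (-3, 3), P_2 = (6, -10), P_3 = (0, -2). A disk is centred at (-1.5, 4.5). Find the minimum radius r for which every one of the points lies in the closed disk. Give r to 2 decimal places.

16.32

The required radius is the distance from (-1.5, 4.5) to the farthest point.
Squared distances: 4.5, 266.5, 44.5.
Maximum is 266.5, attained at P_2.
r = √(266.5) ≈ 16.32.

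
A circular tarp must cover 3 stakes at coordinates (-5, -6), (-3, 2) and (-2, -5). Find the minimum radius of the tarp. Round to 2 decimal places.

Call the three points A, B, C in the order given.
Side lengths²: AB² = 68, AC² = 10, BC² = 50.
Since AB² = 68 ≥ 50 + 10 = 60, the angle opposite AB is not acute, so the smallest enclosing circle has AB as diameter.
Centre = midpoint of AB = (-4, -2), r² = 68/4 = 17.
r = √17 ≈ 4.12.

4.12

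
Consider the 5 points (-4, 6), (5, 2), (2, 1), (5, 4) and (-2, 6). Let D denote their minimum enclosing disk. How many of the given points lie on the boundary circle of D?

2

The minimum enclosing circle of a finite set is fixed by two of the points (as a diameter) or three (as a circumcircle).
The farthest pair is (-4, 6)–(5, 2) with squared distance 97. The circle on this segment as diameter has centre (0.5, 4) and r² = 97/4 = 24.25.
Check (2, 1): distance² to centre = 11.25 ≤ 24.25, so it lies inside.
All remaining points lie in this disk, and no smaller disk contains both endpoints, so this is the minimum enclosing circle.
The points at distance exactly r from the centre are (-4, 6), (5, 2) — 2 points.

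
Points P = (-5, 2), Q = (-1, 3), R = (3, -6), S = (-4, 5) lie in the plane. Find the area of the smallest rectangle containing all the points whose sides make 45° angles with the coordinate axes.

45

In coordinates u = x + y, v = x − y the rectangle is axis-aligned; the map (x,y)→(u,v) scales areas by 2.
u-values: -3, 2, -3, 1; range = 2 − (-3) = 5.
v-values: -7, -4, 9, -9; range = 9 − (-9) = 18.
Area = (5 × 18) / 2 = 45.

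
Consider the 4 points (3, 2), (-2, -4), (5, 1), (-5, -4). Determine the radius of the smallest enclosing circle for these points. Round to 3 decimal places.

5.590

By Welzl's lemma the MEC is supported by two points (diametrically opposite) or three points (on a circumcircle).
The farthest pair is (5, 1)–(-5, -4) with squared distance 125. The circle on this segment as diameter has centre (0, -1.5) and r² = 125/4 = 31.25.
Check (3, 2): distance² to centre = 21.25 ≤ 31.25, so it lies inside.
All remaining points lie in this disk, and no smaller disk contains both endpoints, so this is the minimum enclosing circle.
r = √(31.25) ≈ 5.590.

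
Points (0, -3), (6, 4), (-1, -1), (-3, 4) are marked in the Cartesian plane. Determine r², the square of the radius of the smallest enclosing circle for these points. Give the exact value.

2465/98

By Welzl's lemma the MEC is supported by two points (diametrically opposite) or three points (on a circumcircle).
The minimum enclosing circle is determined by three boundary points: (0, -3), (6, 4), (-3, 4).
Their circumcentre is (1.5, 25/14) with r² = 2465/98.
The farthest remaining point (-1, -1) is at distance² 1373/98 ≤ 2465/98.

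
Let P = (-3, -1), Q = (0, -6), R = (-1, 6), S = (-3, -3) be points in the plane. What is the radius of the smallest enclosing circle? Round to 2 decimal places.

6.02

A smallest enclosing disk is always determined by at most three of the input points on its boundary.
The farthest pair is Q–R with squared distance 145. The circle on this segment as diameter has centre (-0.5, 0) and r² = 145/4 = 36.25.
Check P: distance² to centre = 7.25 ≤ 36.25, so it lies inside.
All remaining points lie in this disk, and no smaller disk contains both endpoints, so this is the minimum enclosing circle.
r = √(36.25) ≈ 6.02.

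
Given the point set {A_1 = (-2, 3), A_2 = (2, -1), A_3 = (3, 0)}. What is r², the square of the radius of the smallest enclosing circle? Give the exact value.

Side lengths²: A_1A_2² = 32, A_1A_3² = 34, A_2A_3² = 2.
Since A_1A_3² = 34 ≥ 32 + 2 = 34, the angle opposite A_1A_3 is not acute, so the smallest enclosing circle has A_1A_3 as diameter.
Centre = midpoint of A_1A_3 = (0.5, 1.5), r² = 34/4 = 8.5.

8.5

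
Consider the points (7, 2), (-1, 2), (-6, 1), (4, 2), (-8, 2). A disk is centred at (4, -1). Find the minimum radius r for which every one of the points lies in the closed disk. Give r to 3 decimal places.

The required radius is the distance from (4, -1) to the farthest point.
Squared distances: 18, 34, 104, 9, 153.
Maximum is 153, attained at (-8, 2).
r = √153 ≈ 12.369.

12.369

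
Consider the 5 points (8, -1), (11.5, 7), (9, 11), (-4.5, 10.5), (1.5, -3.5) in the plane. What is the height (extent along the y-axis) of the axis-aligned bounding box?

14.5

max y = 11, min y = -3.5, so height = 14.5.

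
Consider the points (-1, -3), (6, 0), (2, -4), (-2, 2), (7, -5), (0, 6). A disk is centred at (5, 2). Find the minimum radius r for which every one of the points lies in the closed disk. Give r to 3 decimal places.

The required radius is the distance from (5, 2) to the farthest point.
Squared distances: 61, 5, 45, 49, 53, 41.
Maximum is 61, attained at (-1, -3).
r = √61 ≈ 7.810.

7.810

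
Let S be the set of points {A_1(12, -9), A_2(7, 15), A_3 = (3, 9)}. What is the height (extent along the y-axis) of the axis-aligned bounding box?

max y = 15, min y = -9, so height = 24.

24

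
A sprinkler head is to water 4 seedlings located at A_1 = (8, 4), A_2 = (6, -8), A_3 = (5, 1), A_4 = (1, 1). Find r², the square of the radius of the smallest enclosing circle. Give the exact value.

By Welzl's lemma the MEC is supported by two points (diametrically opposite) or three points (on a circumcircle).
The minimum enclosing circle is determined by three boundary points: A_1, A_2, A_4.
Their circumcentre is (83/13, -74/39) with r² = 56869/1521.
The farthest remaining point A_3 is at distance² 15685/1521 ≤ 56869/1521.

56869/1521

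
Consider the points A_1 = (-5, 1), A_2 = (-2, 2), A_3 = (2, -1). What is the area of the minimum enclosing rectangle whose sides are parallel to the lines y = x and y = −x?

22.5

In coordinates u = x + y, v = x − y the rectangle is axis-aligned; the map (x,y)→(u,v) scales areas by 2.
u-values: -4, 0, 1; range = 1 − (-4) = 5.
v-values: -6, -4, 3; range = 3 − (-6) = 9.
Area = (5 × 9) / 2 = 22.5.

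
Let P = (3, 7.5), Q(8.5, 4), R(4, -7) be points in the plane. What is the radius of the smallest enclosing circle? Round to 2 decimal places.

Side lengths²: PQ² = 42.5, PR² = 211.25, QR² = 141.25.
Since PR² = 211.25 ≥ 141.25 + 42.5 = 183.75, the angle opposite PR is not acute, so the smallest enclosing circle has PR as diameter.
Centre = midpoint of PR = (3.5, 0.25), r² = 211.25/4 = 52.8125.
r = √(52.8125) ≈ 7.27.

7.27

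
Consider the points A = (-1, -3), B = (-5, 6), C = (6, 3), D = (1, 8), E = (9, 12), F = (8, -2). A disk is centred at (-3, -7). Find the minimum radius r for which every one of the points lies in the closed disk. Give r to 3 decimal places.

The required radius is the distance from (-3, -7) to the farthest point.
Squared distances: 20, 173, 181, 241, 505, 146.
Maximum is 505, attained at E.
r = √505 ≈ 22.472.

22.472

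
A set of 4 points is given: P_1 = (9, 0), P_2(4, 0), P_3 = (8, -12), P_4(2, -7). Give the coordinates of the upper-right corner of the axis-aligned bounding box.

(9, 0)

x-range [2, 9], y-range [-12, 0].
The upper-right corner is (9, 0).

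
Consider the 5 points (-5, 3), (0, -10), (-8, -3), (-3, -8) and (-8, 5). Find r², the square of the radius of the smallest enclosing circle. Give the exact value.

The farthest pair is (0, -10)–(-8, 5) with squared distance 289. The circle on this segment as diameter has centre (-4, -2.5) and r² = 289/4 = 72.25.
Check (-5, 3): distance² to centre = 31.25 ≤ 72.25, so it lies inside.
All remaining points lie in this disk, and no smaller disk contains both endpoints, so this is the minimum enclosing circle.

72.25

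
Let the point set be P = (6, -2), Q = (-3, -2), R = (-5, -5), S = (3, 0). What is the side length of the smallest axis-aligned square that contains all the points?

The bounding box has width 11 and height 5.
An axis-aligned square enclosing the set must have side ≥ max(width, height).
So the minimum side is max(11, 5) = 11.

11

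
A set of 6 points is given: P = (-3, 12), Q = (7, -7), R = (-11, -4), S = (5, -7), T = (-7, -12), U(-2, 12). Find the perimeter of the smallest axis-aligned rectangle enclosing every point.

Width = max x − min x = 7 − (-11) = 18.
Height = max y − min y = 12 − (-12) = 24.
Perimeter = 2(18 + 24) = 84.

84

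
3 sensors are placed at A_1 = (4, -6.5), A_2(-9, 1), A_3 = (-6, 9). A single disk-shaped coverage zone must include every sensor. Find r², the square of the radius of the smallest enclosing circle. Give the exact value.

Side lengths²: A_1A_2² = 225.25, A_1A_3² = 340.25, A_2A_3² = 73.
Since A_1A_3² = 340.25 ≥ 225.25 + 73 = 298.25, the angle opposite A_1A_3 is not acute, so the smallest enclosing circle has A_1A_3 as diameter.
Centre = midpoint of A_1A_3 = (-1, 1.25), r² = 340.25/4 = 85.0625.

85.0625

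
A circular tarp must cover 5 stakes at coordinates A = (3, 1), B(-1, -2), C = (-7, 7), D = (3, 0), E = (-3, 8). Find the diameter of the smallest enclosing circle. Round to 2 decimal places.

12.21

The minimum enclosing circle of a finite set is fixed by two of the points (as a diameter) or three (as a circumcircle).
The farthest pair is C–D with squared distance 149. The circle on this segment as diameter has centre (-2, 3.5) and r² = 149/4 = 37.25.
Check A: distance² to centre = 31.25 ≤ 37.25, so it lies inside.
All remaining points lie in this disk, and no smaller disk contains both endpoints, so this is the minimum enclosing circle.
Diameter = 2r = 2√(37.25) ≈ 12.21.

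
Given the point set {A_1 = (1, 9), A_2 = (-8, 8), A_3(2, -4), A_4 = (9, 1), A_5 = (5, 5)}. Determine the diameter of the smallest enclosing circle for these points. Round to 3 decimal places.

18.385

A smallest enclosing disk is always determined by at most three of the input points on its boundary.
The farthest pair is A_2–A_4 with squared distance 338. The circle on this segment as diameter has centre (0.5, 4.5) and r² = 338/4 = 84.5.
Check A_1: distance² to centre = 20.5 ≤ 84.5, so it lies inside.
All remaining points lie in this disk, and no smaller disk contains both endpoints, so this is the minimum enclosing circle.
Diameter = 2r = 2√(84.5) ≈ 18.385.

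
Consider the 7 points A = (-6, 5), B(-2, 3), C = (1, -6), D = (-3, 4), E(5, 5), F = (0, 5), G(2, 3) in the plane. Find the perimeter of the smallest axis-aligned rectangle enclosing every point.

Width = max x − min x = 5 − (-6) = 11.
Height = max y − min y = 5 − (-6) = 11.
Perimeter = 2(11 + 11) = 44.

44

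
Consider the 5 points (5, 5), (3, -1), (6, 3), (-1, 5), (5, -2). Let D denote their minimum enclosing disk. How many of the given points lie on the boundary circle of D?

3

The farthest pair is (-1, 5)–(5, -2) with squared distance 85. The circle on this segment as diameter has centre (2, 1.5) and r² = 85/4 = 21.25.
Check (5, 5): distance² to centre = 21.25 ≤ 21.25, so it lies inside.
All remaining points lie in this disk, and no smaller disk contains both endpoints, so this is the minimum enclosing circle.
The points at distance exactly r from the centre are (5, 5), (-1, 5), (5, -2) — 3 points.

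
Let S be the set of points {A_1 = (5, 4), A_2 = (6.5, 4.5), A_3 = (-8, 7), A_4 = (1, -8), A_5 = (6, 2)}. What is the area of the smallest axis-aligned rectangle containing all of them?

217.5

x ranges over [-8, 6.5], width 14.5.
y ranges over [-8, 7], height 15.
Area = 14.5 × 15 = 217.5.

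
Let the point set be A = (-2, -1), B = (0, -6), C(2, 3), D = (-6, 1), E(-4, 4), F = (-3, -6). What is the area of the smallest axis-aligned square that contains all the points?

100

The bounding box has width 8 and height 10.
An axis-aligned square enclosing the set must have side ≥ max(width, height).
So the minimum side is max(8, 10) = 10.
Area = 10² = 100.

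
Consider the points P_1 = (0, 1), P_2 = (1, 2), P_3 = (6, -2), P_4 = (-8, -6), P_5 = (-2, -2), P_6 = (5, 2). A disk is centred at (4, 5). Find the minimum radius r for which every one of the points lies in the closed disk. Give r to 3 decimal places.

16.279

The required radius is the distance from (4, 5) to the farthest point.
Squared distances: 32, 18, 53, 265, 85, 10.
Maximum is 265, attained at P_4.
r = √265 ≈ 16.279.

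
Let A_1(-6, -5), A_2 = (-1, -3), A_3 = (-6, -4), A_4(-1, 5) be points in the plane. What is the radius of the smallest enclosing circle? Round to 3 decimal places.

5.590

By Welzl's lemma the MEC is supported by two points (diametrically opposite) or three points (on a circumcircle).
The farthest pair is A_1–A_4 with squared distance 125. The circle on this segment as diameter has centre (-3.5, 0) and r² = 125/4 = 31.25.
Check A_2: distance² to centre = 15.25 ≤ 31.25, so it lies inside.
All remaining points lie in this disk, and no smaller disk contains both endpoints, so this is the minimum enclosing circle.
r = √(31.25) ≈ 5.590.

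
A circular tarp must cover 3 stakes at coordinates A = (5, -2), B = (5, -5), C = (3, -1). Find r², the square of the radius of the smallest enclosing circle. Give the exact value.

5

Side lengths²: AB² = 9, AC² = 5, BC² = 20.
Since BC² = 20 ≥ 9 + 5 = 14, the angle opposite BC is not acute, so the smallest enclosing circle has BC as diameter.
Centre = midpoint of BC = (4, -3), r² = 20/4 = 5.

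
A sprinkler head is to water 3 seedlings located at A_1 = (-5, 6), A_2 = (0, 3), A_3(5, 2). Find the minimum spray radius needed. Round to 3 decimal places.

5.385

Side lengths²: A_1A_2² = 34, A_1A_3² = 116, A_2A_3² = 26.
Since A_1A_3² = 116 ≥ 34 + 26 = 60, the angle opposite A_1A_3 is not acute, so the smallest enclosing circle has A_1A_3 as diameter.
Centre = midpoint of A_1A_3 = (0, 4), r² = 116/4 = 29.
r = √29 ≈ 5.385.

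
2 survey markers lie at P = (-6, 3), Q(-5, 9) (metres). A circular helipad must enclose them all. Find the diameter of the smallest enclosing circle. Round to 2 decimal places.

The smallest circle enclosing two points has them as diameter endpoints.
Centre = midpoint = (-5.5, 6); r² = |PQ|²/4 = 37/4 = 9.25.
Diameter = 2r = 2√(9.25) ≈ 6.08.

6.08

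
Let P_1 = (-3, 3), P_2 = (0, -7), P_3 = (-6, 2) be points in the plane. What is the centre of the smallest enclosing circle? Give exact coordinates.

(-63/22, -53/22)

Side lengths²: P_1P_2² = 109, P_1P_3² = 10, P_2P_3² = 117.
Since P_2P_3² = 117 < 109 + 10 = 119, the triangle is acute, so the smallest enclosing circle is the circumcircle.
Circumcentre = (-63/22, -53/22), r² = 7085/242.
Centre = (-63/22, -53/22).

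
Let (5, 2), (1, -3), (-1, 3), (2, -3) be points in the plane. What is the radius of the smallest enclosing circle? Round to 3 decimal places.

The minimum enclosing circle is determined by three boundary points: (5, 2), (1, -3), (-1, 3).
Their circumcentre is (57/34, 19/34) with r² = 7585/578.
The farthest remaining point (2, -3) is at distance² 7381/578 ≤ 7585/578.
r = √(7585/578) ≈ 3.623.

3.623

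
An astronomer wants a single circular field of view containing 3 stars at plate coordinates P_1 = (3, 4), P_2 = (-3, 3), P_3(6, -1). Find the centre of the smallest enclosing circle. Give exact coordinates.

Side lengths²: P_1P_2² = 37, P_1P_3² = 34, P_2P_3² = 97.
Since P_2P_3² = 97 ≥ 37 + 34 = 71, the angle opposite P_2P_3 is not acute, so the smallest enclosing circle has P_2P_3 as diameter.
Centre = midpoint of P_2P_3 = (1.5, 1), r² = 97/4 = 24.25.
Centre = (1.5, 1).

(1.5, 1)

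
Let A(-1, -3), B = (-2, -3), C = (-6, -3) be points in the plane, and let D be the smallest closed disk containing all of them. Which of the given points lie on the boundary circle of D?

Side lengths²: AB² = 1, AC² = 25, BC² = 16.
Since AC² = 25 ≥ 16 + 1 = 17, the angle opposite AC is not acute, so the smallest enclosing circle has AC as diameter.
Centre = midpoint of AC = (-3.5, -3), r² = 25/4 = 6.25.
The points at distance exactly r from the centre are A, C — 2 points.

A, C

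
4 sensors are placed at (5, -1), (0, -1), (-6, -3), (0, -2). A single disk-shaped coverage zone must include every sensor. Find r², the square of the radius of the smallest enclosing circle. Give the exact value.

By Welzl's lemma the MEC is supported by two points (diametrically opposite) or three points (on a circumcircle).
The farthest pair is (5, -1)–(-6, -3) with squared distance 125. The circle on this segment as diameter has centre (-0.5, -2) and r² = 125/4 = 31.25.
Check (0, -1): distance² to centre = 1.25 ≤ 31.25, so it lies inside.
All remaining points lie in this disk, and no smaller disk contains both endpoints, so this is the minimum enclosing circle.

31.25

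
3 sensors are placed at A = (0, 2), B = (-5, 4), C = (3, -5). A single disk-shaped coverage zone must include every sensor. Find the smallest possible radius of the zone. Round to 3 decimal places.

6.021

Side lengths²: AB² = 29, AC² = 58, BC² = 145.
Since BC² = 145 ≥ 58 + 29 = 87, the angle opposite BC is not acute, so the smallest enclosing circle has BC as diameter.
Centre = midpoint of BC = (-1, -0.5), r² = 145/4 = 36.25.
r = √(36.25) ≈ 6.021.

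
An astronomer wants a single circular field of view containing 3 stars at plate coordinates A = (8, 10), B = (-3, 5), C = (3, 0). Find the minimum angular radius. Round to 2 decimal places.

Side lengths²: AB² = 146, AC² = 125, BC² = 61.
Since AB² = 146 < 125 + 61 = 186, the triangle is acute, so the smallest enclosing circle is the circumcircle.
Circumcentre = (105/34, 211/34), r² = 22265/578.
r = √(22265/578) ≈ 6.21.

6.21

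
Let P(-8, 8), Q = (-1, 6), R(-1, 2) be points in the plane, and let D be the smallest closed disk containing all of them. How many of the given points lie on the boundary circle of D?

Side lengths²: PQ² = 53, PR² = 85, QR² = 16.
Since PR² = 85 ≥ 53 + 16 = 69, the angle opposite PR is not acute, so the smallest enclosing circle has PR as diameter.
Centre = midpoint of PR = (-4.5, 5), r² = 85/4 = 21.25.
The points at distance exactly r from the centre are P, R — 2 points.

2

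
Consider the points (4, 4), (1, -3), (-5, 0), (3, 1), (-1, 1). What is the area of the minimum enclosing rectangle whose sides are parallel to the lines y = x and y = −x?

58.5

In coordinates u = x + y, v = x − y the rectangle is axis-aligned; the map (x,y)→(u,v) scales areas by 2.
u-values: 8, -2, -5, 4, 0; range = 8 − (-5) = 13.
v-values: 0, 4, -5, 2, -2; range = 4 − (-5) = 9.
Area = (13 × 9) / 2 = 58.5.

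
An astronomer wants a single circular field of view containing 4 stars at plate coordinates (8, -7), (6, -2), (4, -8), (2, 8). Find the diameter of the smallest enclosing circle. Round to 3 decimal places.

16.274

By Welzl's lemma the MEC is supported by two points (diametrically opposite) or three points (on a circumcircle).
The minimum enclosing circle is determined by three boundary points: (8, -7), (4, -8), (2, 8).
Their circumcentre is (45/11, 3/22) with r² = 32045/484.
The farthest remaining point (6, -2) is at distance² 3973/484 ≤ 32045/484.
Diameter = 2r = 2√(32045/484) ≈ 16.274.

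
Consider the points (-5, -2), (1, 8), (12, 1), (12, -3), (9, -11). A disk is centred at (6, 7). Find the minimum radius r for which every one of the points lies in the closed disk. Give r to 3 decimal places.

The required radius is the distance from (6, 7) to the farthest point.
Squared distances: 202, 26, 72, 136, 333.
Maximum is 333, attained at (9, -11).
r = √333 ≈ 18.248.

18.248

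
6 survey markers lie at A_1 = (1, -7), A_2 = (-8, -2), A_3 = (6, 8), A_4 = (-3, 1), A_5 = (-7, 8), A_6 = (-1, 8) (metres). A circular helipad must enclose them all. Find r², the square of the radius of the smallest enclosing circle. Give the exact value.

1445/18

The minimum enclosing circle of a finite set is fixed by two of the points (as a diameter) or three (as a circumcircle).
The minimum enclosing circle is determined by three boundary points: A_1, A_3, A_5.
Their circumcentre is (-0.5, 11/6) with r² = 1445/18.
The farthest remaining point A_2 is at distance² 1277/18 ≤ 1445/18.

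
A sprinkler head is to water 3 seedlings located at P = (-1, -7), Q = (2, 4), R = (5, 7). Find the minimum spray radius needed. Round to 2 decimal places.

Side lengths²: PQ² = 130, PR² = 232, QR² = 18.
Since PR² = 232 ≥ 130 + 18 = 148, the angle opposite PR is not acute, so the smallest enclosing circle has PR as diameter.
Centre = midpoint of PR = (2, 0), r² = 232/4 = 58.
r = √58 ≈ 7.62.

7.62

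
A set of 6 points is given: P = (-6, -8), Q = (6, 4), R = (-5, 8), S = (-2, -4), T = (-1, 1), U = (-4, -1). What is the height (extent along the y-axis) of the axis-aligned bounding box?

16

max y = 8, min y = -8, so height = 16.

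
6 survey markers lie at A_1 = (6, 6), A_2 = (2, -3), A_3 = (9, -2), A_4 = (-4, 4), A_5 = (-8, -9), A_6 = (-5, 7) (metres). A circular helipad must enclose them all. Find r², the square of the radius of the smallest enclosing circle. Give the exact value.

105.25

By Welzl's lemma the MEC is supported by two points (diametrically opposite) or three points (on a circumcircle).
The farthest pair is A_1–A_5 with squared distance 421. The circle on this segment as diameter has centre (-1, -1.5) and r² = 421/4 = 105.25.
Check A_2: distance² to centre = 11.25 ≤ 105.25, so it lies inside.
All remaining points lie in this disk, and no smaller disk contains both endpoints, so this is the minimum enclosing circle.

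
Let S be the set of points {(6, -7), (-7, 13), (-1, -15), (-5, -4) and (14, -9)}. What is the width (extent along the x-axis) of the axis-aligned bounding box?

max x = 14, min x = -7, so width = 21.

21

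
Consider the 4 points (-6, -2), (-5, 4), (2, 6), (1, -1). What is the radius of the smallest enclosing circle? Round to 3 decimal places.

By Welzl's lemma the MEC is supported by two points (diametrically opposite) or three points (on a circumcircle).
The farthest pair is (-6, -2)–(2, 6) with squared distance 128. The circle on this segment as diameter has centre (-2, 2) and r² = 128/4 = 32.
Check (-5, 4): distance² to centre = 13 ≤ 32, so it lies inside.
All remaining points lie in this disk, and no smaller disk contains both endpoints, so this is the minimum enclosing circle.
r = √32 ≈ 5.657.

5.657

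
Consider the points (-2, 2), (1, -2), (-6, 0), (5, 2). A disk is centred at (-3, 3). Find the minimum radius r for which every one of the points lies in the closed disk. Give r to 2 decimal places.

The required radius is the distance from (-3, 3) to the farthest point.
Squared distances: 2, 41, 18, 65.
Maximum is 65, attained at (5, 2).
r = √65 ≈ 8.06.

8.06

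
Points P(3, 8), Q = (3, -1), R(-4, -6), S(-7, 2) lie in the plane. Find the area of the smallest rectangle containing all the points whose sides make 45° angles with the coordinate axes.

136.5

In coordinates u = x + y, v = x − y the rectangle is axis-aligned; the map (x,y)→(u,v) scales areas by 2.
u-values: 11, 2, -10, -5; range = 11 − (-10) = 21.
v-values: -5, 4, 2, -9; range = 4 − (-9) = 13.
Area = (21 × 13) / 2 = 136.5.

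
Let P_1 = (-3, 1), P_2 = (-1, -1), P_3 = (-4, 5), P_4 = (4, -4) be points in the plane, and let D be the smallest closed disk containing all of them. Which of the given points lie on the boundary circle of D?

P_3, P_4

The minimum enclosing circle of a finite set is fixed by two of the points (as a diameter) or three (as a circumcircle).
The farthest pair is P_3–P_4 with squared distance 145. The circle on this segment as diameter has centre (0, 0.5) and r² = 145/4 = 36.25.
Check P_1: distance² to centre = 9.25 ≤ 36.25, so it lies inside.
All remaining points lie in this disk, and no smaller disk contains both endpoints, so this is the minimum enclosing circle.
The points at distance exactly r from the centre are P_3, P_4 — 2 points.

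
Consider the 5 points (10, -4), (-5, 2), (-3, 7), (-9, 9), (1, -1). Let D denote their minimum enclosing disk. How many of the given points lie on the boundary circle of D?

2

By Welzl's lemma the MEC is supported by two points (diametrically opposite) or three points (on a circumcircle).
The farthest pair is (10, -4)–(-9, 9) with squared distance 530. The circle on this segment as diameter has centre (0.5, 2.5) and r² = 530/4 = 132.5.
Check (-5, 2): distance² to centre = 30.5 ≤ 132.5, so it lies inside.
All remaining points lie in this disk, and no smaller disk contains both endpoints, so this is the minimum enclosing circle.
The points at distance exactly r from the centre are (10, -4), (-9, 9) — 2 points.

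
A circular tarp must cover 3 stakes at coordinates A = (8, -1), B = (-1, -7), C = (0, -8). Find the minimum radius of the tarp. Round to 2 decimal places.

5.41

Side lengths²: AB² = 117, AC² = 113, BC² = 2.
Since AB² = 117 ≥ 113 + 2 = 115, the angle opposite AB is not acute, so the smallest enclosing circle has AB as diameter.
Centre = midpoint of AB = (3.5, -4), r² = 117/4 = 29.25.
r = √(29.25) ≈ 5.41.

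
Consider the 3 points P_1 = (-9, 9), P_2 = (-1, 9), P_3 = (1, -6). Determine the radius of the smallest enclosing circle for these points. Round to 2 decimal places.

9.01

Side lengths²: P_1P_2² = 64, P_1P_3² = 325, P_2P_3² = 229.
Since P_1P_3² = 325 ≥ 229 + 64 = 293, the angle opposite P_1P_3 is not acute, so the smallest enclosing circle has P_1P_3 as diameter.
Centre = midpoint of P_1P_3 = (-4, 1.5), r² = 325/4 = 81.25.
r = √(81.25) ≈ 9.01.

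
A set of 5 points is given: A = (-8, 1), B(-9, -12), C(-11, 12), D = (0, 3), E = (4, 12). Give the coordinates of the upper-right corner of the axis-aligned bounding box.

(4, 12)

x-range [-11, 4], y-range [-12, 12].
The upper-right corner is (4, 12).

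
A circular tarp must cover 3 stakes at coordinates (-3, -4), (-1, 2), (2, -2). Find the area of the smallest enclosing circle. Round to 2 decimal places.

33.69

Call the three points A, B, C in the order given.
Side lengths²: AB² = 40, AC² = 29, BC² = 25.
Since AB² = 40 < 29 + 25 = 54, the triangle is acute, so the smallest enclosing circle is the circumcircle.
Circumcentre = (-31/26, -33/26), r² = 3625/338.
Area = π·r² = π·3625/338 ≈ 33.69.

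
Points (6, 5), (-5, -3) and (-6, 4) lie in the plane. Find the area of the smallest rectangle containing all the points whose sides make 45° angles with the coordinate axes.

104.5

In coordinates u = x + y, v = x − y the rectangle is axis-aligned; the map (x,y)→(u,v) scales areas by 2.
u-values: 11, -8, -2; range = 11 − (-8) = 19.
v-values: 1, -2, -10; range = 1 − (-10) = 11.
Area = (19 × 11) / 2 = 104.5.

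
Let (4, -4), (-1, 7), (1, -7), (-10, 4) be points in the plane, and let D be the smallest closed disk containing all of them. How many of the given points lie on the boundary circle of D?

The minimum enclosing circle of a finite set is fixed by two of the points (as a diameter) or three (as a circumcircle).
The farthest pair is (4, -4)–(-10, 4) with squared distance 260. The circle on this segment as diameter has centre (-3, 0) and r² = 260/4 = 65.
Check (-1, 7): distance² to centre = 53 ≤ 65, so it lies inside.
All remaining points lie in this disk, and no smaller disk contains both endpoints, so this is the minimum enclosing circle.
The points at distance exactly r from the centre are (4, -4), (1, -7), (-10, 4) — 3 points.

3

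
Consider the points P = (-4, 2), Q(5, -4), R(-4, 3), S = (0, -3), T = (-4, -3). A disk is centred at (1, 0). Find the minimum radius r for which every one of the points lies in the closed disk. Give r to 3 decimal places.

The required radius is the distance from (1, 0) to the farthest point.
Squared distances: 29, 32, 34, 10, 34.
Maximum is 34, attained at R.
r = √34 ≈ 5.831.

5.831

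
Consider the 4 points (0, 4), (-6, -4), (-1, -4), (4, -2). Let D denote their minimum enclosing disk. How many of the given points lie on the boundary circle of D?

3

The minimum enclosing circle is determined by three boundary points: (0, 4), (-6, -4), (4, -2).
Their circumcentre is (-23/17, -21/17) with r² = 8450/289.
The farthest remaining point (-1, -4) is at distance² 2245/289 ≤ 8450/289.
The points at distance exactly r from the centre are (0, 4), (-6, -4), (4, -2) — 3 points.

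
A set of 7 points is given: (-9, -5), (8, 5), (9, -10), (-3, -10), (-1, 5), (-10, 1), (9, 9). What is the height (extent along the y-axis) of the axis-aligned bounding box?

19

max y = 9, min y = -10, so height = 19.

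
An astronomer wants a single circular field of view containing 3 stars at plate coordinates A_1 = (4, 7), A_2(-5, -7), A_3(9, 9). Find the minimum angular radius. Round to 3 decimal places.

10.630

Side lengths²: A_1A_2² = 277, A_1A_3² = 29, A_2A_3² = 452.
Since A_2A_3² = 452 ≥ 277 + 29 = 306, the angle opposite A_2A_3 is not acute, so the smallest enclosing circle has A_2A_3 as diameter.
Centre = midpoint of A_2A_3 = (2, 1), r² = 452/4 = 113.
r = √113 ≈ 10.630.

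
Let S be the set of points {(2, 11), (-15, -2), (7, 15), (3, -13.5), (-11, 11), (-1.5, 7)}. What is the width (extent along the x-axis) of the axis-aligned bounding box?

22

max x = 7, min x = -15, so width = 22.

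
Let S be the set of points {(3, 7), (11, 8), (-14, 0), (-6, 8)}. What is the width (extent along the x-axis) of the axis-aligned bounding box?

max x = 11, min x = -14, so width = 25.

25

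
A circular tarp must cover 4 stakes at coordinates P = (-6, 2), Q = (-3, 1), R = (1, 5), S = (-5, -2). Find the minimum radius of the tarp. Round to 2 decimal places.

The minimum enclosing circle of a finite set is fixed by two of the points (as a diameter) or three (as a circumcircle).
The farthest pair is R–S with squared distance 85. The circle on this segment as diameter has centre (-2, 1.5) and r² = 85/4 = 21.25.
Check P: distance² to centre = 16.25 ≤ 21.25, so it lies inside.
All remaining points lie in this disk, and no smaller disk contains both endpoints, so this is the minimum enclosing circle.
r = √(21.25) ≈ 4.61.

4.61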